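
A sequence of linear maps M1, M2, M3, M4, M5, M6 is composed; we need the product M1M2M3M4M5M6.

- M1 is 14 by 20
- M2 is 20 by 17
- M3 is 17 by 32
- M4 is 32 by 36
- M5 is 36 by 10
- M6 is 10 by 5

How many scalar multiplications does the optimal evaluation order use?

Adjacent pairs: M1M2 = 14·20·17 = 4760; M2M3 = 20·17·32 = 10880; M3M4 = 17·32·36 = 19584; M4M5 = 32·36·10 = 11520; M5M6 = 36·10·5 = 1800.
Length 3: M1..M3: k=1: 0+10880+14·20·32=19840; k=2: 4760+0+14·17·32=12376 → min 12376 | M2..M4: k=2: 0+19584+20·17·36=31824; k=3: 10880+0+20·32·36=33920 → min 31824 | M3..M5: k=3: 0+11520+17·32·10=16960; k=4: 19584+0+17·36·10=25704 → min 16960 | M4..M6: k=4: 0+1800+32·36·5=7560; k=5: 11520+0+32·10·5=13120 → min 7560.
Length 4: M1..M4: k=1: 0+31824+14·20·36=41904; k=2: 4760+19584+14·17·36=32912; k=3: 12376+0+14·32·36=28504 → min 28504 | M2..M5: k=2: 0+16960+20·17·10=20360; k=3: 10880+11520+20·32·10=28800; k=4: 31824+0+20·36·10=39024 → min 20360 | M3..M6: k=3: 0+7560+17·32·5=10280; k=4: 19584+1800+17·36·5=24444; k=5: 16960+0+17·10·5=17810 → min 10280.
Length 5: M1..M5: k=1: 0+20360+14·20·10=23160; k=2: 4760+16960+14·17·10=24100; k=3: 12376+11520+14·32·10=28376; k=4: 28504+0+14·36·10=33544 → min 23160 | M2..M6: k=2: 0+10280+20·17·5=11980; k=3: 10880+7560+20·32·5=21640; k=4: 31824+1800+20·36·5=37224; k=5: 20360+0+20·10·5=21360 → min 11980.
Length 6: M1..M6: k=1: 0+11980+14·20·5=13380; k=2: 4760+10280+14·17·5=16230; k=3: 12376+7560+14·32·5=22176; k=4: 28504+1800+14·36·5=32824; k=5: 23160+0+14·10·5=23860 → min 13380.
Optimal order: (M1(M2(M3(M4(M5M6))))) with cost 13380.

13380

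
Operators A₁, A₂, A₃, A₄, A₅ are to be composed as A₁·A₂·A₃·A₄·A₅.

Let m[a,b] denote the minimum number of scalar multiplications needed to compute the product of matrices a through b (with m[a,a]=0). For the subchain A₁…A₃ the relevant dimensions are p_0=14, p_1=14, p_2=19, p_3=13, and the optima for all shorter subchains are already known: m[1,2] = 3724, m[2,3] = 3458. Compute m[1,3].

6006

m[1,3] = min over k∈[1,2] of m[1,k]+m[k+1,3]+p_{0}·p_k·p_{3}.
k=1: 0 + 3458 + 14·14·13 = 6006; k=2: 3724 + 0 + 14·19·13 = 7182.
Minimum: 6006 at k=1.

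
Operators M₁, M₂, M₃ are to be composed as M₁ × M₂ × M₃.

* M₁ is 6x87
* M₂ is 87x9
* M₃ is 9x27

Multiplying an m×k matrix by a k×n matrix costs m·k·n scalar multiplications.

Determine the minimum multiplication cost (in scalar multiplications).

Order (M₁ × (M₂ × M₃)): (M₂ × M₃): 87×9 by 9×27 → 87×27, cost 87·9·27 = 21141; (M₁ × (M₂ × M₃)): 6×87 by 87×27 → 6×27, cost 6·87·27 = 14094; cumulative 35235. Total 35235.
Order ((M₁ × M₂) × M₃): (M₁ × M₂): 6×87 by 87×9 → 6×9, cost 6·87·9 = 4698; ((M₁ × M₂) × M₃): 6×9 by 9×27 → 6×27, cost 6·9·27 = 1458; cumulative 6156. Total 6156.
Minimum: 6156.

6156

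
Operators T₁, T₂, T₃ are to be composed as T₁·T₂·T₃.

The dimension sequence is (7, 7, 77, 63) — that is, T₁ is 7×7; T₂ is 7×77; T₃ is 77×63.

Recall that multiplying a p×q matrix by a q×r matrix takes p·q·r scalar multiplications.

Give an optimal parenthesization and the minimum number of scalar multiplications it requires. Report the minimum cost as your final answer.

37044

(T₁·(T₂·T₃)): cost 37044.
((T₁·T₂)·T₃): cost 37730.
Optimal: (T₁·(T₂·T₃)) with cost 37044.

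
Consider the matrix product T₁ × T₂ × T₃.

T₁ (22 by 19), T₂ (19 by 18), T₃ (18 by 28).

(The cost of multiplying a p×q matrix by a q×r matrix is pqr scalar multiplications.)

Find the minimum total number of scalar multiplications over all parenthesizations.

18612

Order (T₁ × (T₂ × T₃)): (T₂ × T₃): 19×18 by 18×28 → 19×28, cost 19·18·28 = 9576; (T₁ × (T₂ × T₃)): 22×19 by 19×28 → 22×28, cost 22·19·28 = 11704; cumulative 21280. Total 21280.
Order ((T₁ × T₂) × T₃): (T₁ × T₂): 22×19 by 19×18 → 22×18, cost 22·19·18 = 7524; ((T₁ × T₂) × T₃): 22×18 by 18×28 → 22×28, cost 22·18·28 = 11088; cumulative 18612. Total 18612.
Minimum: 18612.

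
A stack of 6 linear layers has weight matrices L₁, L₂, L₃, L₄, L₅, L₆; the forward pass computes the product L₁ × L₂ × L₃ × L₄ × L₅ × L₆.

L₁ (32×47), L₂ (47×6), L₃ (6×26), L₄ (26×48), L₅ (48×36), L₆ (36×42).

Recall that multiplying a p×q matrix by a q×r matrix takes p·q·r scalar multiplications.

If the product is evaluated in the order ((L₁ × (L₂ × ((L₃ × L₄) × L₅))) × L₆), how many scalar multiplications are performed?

130536

(L₃ × L₄): 6×26 by 26×48 → 6×48, cost 6·26·48 = 7488
((L₃ × L₄) × L₅): 6×48 by 48×36 → 6×36, cost 6·48·36 = 10368; cumulative 17856
(L₂ × ((L₃ × L₄) × L₅)): 47×6 by 6×36 → 47×36, cost 47·6·36 = 10152; cumulative 28008
(L₁ × (L₂ × ((L₃ × L₄) × L₅))): 32×47 by 47×36 → 32×36, cost 32·47·36 = 54144; cumulative 82152
((L₁ × (L₂ × ((L₃ × L₄) × L₅))) × L₆): 32×36 by 36×42 → 32×42, cost 32·36·42 = 48384; cumulative 130536
Total: 130536 scalar multiplications.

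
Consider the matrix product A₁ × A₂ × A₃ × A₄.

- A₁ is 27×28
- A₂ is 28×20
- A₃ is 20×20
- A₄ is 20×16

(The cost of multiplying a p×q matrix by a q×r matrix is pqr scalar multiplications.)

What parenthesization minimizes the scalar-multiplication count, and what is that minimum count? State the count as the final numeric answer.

27456

Adjacent pairs: A₁A₂ = 27·28·20 = 15120; A₂A₃ = 28·20·20 = 11200; A₃A₄ = 20·20·16 = 6400.
Length 3: A₁..A₃: k=1: 0+11200+27·28·20=26320; k=2: 15120+0+27·20·20=25920 → min 25920 | A₂..A₄: k=2: 0+6400+28·20·16=15360; k=3: 11200+0+28·20·16=20160 → min 15360.
Length 4: A₁..A₄: k=1: 0+15360+27·28·16=27456; k=2: 15120+6400+27·20·16=30160; k=3: 25920+0+27·20·16=34560 → min 27456.
Optimal parenthesization: (A₁ × (A₂ × (A₃ × A₄))) with cost 27456.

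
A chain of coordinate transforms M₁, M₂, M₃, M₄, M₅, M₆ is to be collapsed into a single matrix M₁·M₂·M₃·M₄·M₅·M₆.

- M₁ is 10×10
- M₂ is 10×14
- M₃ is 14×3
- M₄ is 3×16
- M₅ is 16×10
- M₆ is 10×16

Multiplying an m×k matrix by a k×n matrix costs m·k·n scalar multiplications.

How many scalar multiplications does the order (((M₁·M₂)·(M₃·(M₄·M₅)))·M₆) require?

(M₁·M₂): 10×10 by 10×14 → 10×14, cost 10·10·14 = 1400
(M₄·M₅): 3×16 by 16×10 → 3×10, cost 3·16·10 = 480
(M₃·(M₄·M₅)): 14×3 by 3×10 → 14×10, cost 14·3·10 = 420; cumulative 900
((M₁·M₂)·(M₃·(M₄·M₅))): 10×14 by 14×10 → 10×10, cost 10·14·10 = 1400; cumulative 3700
(((M₁·M₂)·(M₃·(M₄·M₅)))·M₆): 10×10 by 10×16 → 10×16, cost 10·10·16 = 1600; cumulative 5300
Total: 5300 scalar multiplications.

5300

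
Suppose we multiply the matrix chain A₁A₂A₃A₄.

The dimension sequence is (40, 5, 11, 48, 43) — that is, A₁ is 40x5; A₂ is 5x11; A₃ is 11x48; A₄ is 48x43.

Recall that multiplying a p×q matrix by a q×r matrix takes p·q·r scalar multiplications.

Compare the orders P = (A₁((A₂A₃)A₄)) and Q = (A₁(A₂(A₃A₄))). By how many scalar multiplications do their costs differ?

Order P = (A₁((A₂A₃)A₄)): (A₂A₃): 5×11 by 11×48 → 5×48, cost 5·11·48 = 2640; ((A₂A₃)A₄): 5×48 by 48×43 → 5×43, cost 5·48·43 = 10320; cumulative 12960; (A₁((A₂A₃)A₄)): 40×5 by 5×43 → 40×43, cost 40·5·43 = 8600; cumulative 21560. Total 21560.
Order Q = (A₁(A₂(A₃A₄))): (A₃A₄): 11×48 by 48×43 → 11×43, cost 11·48·43 = 22704; (A₂(A₃A₄)): 5×11 by 11×43 → 5×43, cost 5·11·43 = 2365; cumulative 25069; (A₁(A₂(A₃A₄))): 40×5 by 5×43 → 40×43, cost 40·5·43 = 8600; cumulative 33669. Total 33669.
Difference: |21560 − 33669| = 12109.

12109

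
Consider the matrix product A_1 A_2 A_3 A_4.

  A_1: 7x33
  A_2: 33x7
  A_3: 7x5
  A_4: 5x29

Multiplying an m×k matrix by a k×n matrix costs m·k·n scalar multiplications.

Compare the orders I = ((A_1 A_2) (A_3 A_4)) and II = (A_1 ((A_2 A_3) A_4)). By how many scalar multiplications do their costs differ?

8586

Order I = ((A_1 A_2) (A_3 A_4)): (A_1 A_2): 7×33 by 33×7 → 7×7, cost 7·33·7 = 1617; (A_3 A_4): 7×5 by 5×29 → 7×29, cost 7·5·29 = 1015; ((A_1 A_2) (A_3 A_4)): 7×7 by 7×29 → 7×29, cost 7·7·29 = 1421; cumulative 4053. Total 4053.
Order II = (A_1 ((A_2 A_3) A_4)): (A_2 A_3): 33×7 by 7×5 → 33×5, cost 33·7·5 = 1155; ((A_2 A_3) A_4): 33×5 by 5×29 → 33×29, cost 33·5·29 = 4785; cumulative 5940; (A_1 ((A_2 A_3) A_4)): 7×33 by 33×29 → 7×29, cost 7·33·29 = 6699; cumulative 12639. Total 12639.
Difference: |4053 − 12639| = 8586.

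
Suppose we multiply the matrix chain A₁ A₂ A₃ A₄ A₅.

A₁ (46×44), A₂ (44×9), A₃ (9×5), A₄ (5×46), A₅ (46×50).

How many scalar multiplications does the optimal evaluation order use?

35100

Adjacent pairs: A₁A₂ = 46·44·9 = 18216; A₂A₃ = 44·9·5 = 1980; A₃A₄ = 9·5·46 = 2070; A₄A₅ = 5·46·50 = 11500.
Length 3: A₁..A₃: k=1: 0+1980+46·44·5=12100; k=2: 18216+0+46·9·5=20286 → min 12100 | A₂..A₄: k=2: 0+2070+44·9·46=20286; k=3: 1980+0+44·5·46=12100 → min 12100 | A₃..A₅: k=3: 0+11500+9·5·50=13750; k=4: 2070+0+9·46·50=22770 → min 13750.
Length 4: A₁..A₄: k=1: 0+12100+46·44·46=105204; k=2: 18216+2070+46·9·46=39330; k=3: 12100+0+46·5·46=22680 → min 22680 | A₂..A₅: k=2: 0+13750+44·9·50=33550; k=3: 1980+11500+44·5·50=24480; k=4: 12100+0+44·46·50=113300 → min 24480.
Length 5: A₁..A₅: k=1: 0+24480+46·44·50=125680; k=2: 18216+13750+46·9·50=52666; k=3: 12100+11500+46·5·50=35100; k=4: 22680+0+46·46·50=128480 → min 35100.
Optimal order: ((A₁ (A₂ A₃)) (A₄ A₅)) with cost 35100.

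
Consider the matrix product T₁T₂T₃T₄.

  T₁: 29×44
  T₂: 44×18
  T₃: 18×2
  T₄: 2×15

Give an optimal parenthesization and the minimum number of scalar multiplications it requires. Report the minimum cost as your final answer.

Adjacent pairs: T₁T₂ = 29·44·18 = 22968; T₂T₃ = 44·18·2 = 1584; T₃T₄ = 18·2·15 = 540.
Length 3: T₁..T₃: k=1: 0+1584+29·44·2=4136; k=2: 22968+0+29·18·2=24012 → min 4136 | T₂..T₄: k=2: 0+540+44·18·15=12420; k=3: 1584+0+44·2·15=2904 → min 2904.
Length 4: T₁..T₄: k=1: 0+2904+29·44·15=22044; k=2: 22968+540+29·18·15=31338; k=3: 4136+0+29·2·15=5006 → min 5006.
Optimal parenthesization: ((T₁(T₂T₃))T₄) with cost 5006.

5006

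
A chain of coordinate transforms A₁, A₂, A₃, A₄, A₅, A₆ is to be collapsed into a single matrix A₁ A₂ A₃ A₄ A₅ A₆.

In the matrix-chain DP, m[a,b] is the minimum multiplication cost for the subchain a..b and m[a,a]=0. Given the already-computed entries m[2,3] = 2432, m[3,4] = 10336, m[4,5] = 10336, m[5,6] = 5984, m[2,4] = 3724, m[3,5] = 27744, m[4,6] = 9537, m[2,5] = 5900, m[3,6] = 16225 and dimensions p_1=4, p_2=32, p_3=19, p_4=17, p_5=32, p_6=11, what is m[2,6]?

m[2,6] = min over k∈[2,5] of m[2,k]+m[k+1,6]+p_{1}·p_k·p_{6}.
k=2: 0 + 16225 + 4·32·11 = 17633; k=3: 2432 + 9537 + 4·19·11 = 12805; k=4: 3724 + 5984 + 4·17·11 = 10456; k=5: 5900 + 0 + 4·32·11 = 7308.
Minimum: 7308 at k=5.

7308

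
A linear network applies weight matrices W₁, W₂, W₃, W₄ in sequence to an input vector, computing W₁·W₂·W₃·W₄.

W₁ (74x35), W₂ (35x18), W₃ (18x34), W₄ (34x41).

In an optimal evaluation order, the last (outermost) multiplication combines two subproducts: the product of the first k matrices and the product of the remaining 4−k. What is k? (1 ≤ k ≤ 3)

Adjacent pairs: W₁W₂ = 74·35·18 = 46620; W₂W₃ = 35·18·34 = 21420; W₃W₄ = 18·34·41 = 25092.
Length 3: W₁..W₃: k=1: 0+21420+74·35·34=109480; k=2: 46620+0+74·18·34=91908 → min 91908 | W₂..W₄: k=2: 0+25092+35·18·41=50922; k=3: 21420+0+35·34·41=70210 → min 50922.
Top-level splits: k=1: (W₁..W₁)·(W₂..W₄) → 0+50922+74·35·41 = 157112; k=2: (W₁..W₂)·(W₃..W₄) → 46620+25092+74·18·41 = 126324; k=3: (W₁..W₃)·(W₄..W₄) → 91908+0+74·34·41 = 195064.
Best split is after W₂, i.e. k = 2.

2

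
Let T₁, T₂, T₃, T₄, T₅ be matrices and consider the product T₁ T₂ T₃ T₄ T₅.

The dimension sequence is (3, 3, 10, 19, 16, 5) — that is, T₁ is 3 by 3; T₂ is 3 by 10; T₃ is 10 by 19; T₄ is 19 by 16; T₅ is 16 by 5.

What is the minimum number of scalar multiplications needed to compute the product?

1767

Adjacent pairs: T₁T₂ = 3·3·10 = 90; T₂T₃ = 3·10·19 = 570; T₃T₄ = 10·19·16 = 3040; T₄T₅ = 19·16·5 = 1520.
Length 3: T₁..T₃: k=1: 0+570+3·3·19=741; k=2: 90+0+3·10·19=660 → min 660 | T₂..T₄: k=2: 0+3040+3·10·16=3520; k=3: 570+0+3·19·16=1482 → min 1482 | T₃..T₅: k=3: 0+1520+10·19·5=2470; k=4: 3040+0+10·16·5=3840 → min 2470.
Length 4: T₁..T₄: k=1: 0+1482+3·3·16=1626; k=2: 90+3040+3·10·16=3610; k=3: 660+0+3·19·16=1572 → min 1572 | T₂..T₅: k=2: 0+2470+3·10·5=2620; k=3: 570+1520+3·19·5=2375; k=4: 1482+0+3·16·5=1722 → min 1722.
Length 5: T₁..T₅: k=1: 0+1722+3·3·5=1767; k=2: 90+2470+3·10·5=2710; k=3: 660+1520+3·19·5=2465; k=4: 1572+0+3·16·5=1812 → min 1767.
Optimal order: (T₁ (((T₂ T₃) T₄) T₅)) with cost 1767.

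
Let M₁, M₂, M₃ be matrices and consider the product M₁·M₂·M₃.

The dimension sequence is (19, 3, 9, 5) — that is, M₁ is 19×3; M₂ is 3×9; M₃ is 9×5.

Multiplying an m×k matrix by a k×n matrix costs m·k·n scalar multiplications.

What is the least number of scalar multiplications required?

420

Order (M₁·(M₂·M₃)): (M₂·M₃): 3×9 by 9×5 → 3×5, cost 3·9·5 = 135; (M₁·(M₂·M₃)): 19×3 by 3×5 → 19×5, cost 19·3·5 = 285; cumulative 420. Total 420.
Order ((M₁·M₂)·M₃): (M₁·M₂): 19×3 by 3×9 → 19×9, cost 19·3·9 = 513; ((M₁·M₂)·M₃): 19×9 by 9×5 → 19×5, cost 19·9·5 = 855; cumulative 1368. Total 1368.
Minimum: 420.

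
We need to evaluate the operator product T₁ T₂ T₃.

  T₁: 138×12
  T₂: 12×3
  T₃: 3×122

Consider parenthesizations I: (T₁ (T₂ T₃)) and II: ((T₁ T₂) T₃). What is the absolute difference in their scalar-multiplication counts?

150948

Order I = (T₁ (T₂ T₃)): (T₂ T₃): 12×3 by 3×122 → 12×122, cost 12·3·122 = 4392; (T₁ (T₂ T₃)): 138×12 by 12×122 → 138×122, cost 138·12·122 = 202032; cumulative 206424. Total 206424.
Order II = ((T₁ T₂) T₃): (T₁ T₂): 138×12 by 12×3 → 138×3, cost 138·12·3 = 4968; ((T₁ T₂) T₃): 138×3 by 3×122 → 138×122, cost 138·3·122 = 50508; cumulative 55476. Total 55476.
Difference: |206424 − 55476| = 150948.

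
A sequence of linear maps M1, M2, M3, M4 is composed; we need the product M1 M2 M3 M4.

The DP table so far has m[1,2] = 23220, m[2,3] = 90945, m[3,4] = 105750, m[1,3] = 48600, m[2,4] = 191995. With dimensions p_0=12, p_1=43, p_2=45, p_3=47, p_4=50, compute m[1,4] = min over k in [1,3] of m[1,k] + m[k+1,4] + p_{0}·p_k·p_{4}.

76800

m[1,4] = min over k∈[1,3] of m[1,k]+m[k+1,4]+p_{0}·p_k·p_{4}.
k=1: 0 + 191995 + 12·43·50 = 217795; k=2: 23220 + 105750 + 12·45·50 = 155970; k=3: 48600 + 0 + 12·47·50 = 76800.
Minimum: 76800 at k=3.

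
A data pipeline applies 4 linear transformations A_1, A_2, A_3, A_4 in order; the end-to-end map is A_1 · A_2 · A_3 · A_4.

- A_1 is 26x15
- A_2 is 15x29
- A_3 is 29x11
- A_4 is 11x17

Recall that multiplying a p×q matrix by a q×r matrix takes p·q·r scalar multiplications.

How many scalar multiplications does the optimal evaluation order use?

13937

Adjacent pairs: A_1A_2 = 26·15·29 = 11310; A_2A_3 = 15·29·11 = 4785; A_3A_4 = 29·11·17 = 5423.
Length 3: A_1..A_3: k=1: 0+4785+26·15·11=9075; k=2: 11310+0+26·29·11=19604 → min 9075 | A_2..A_4: k=2: 0+5423+15·29·17=12818; k=3: 4785+0+15·11·17=7590 → min 7590.
Length 4: A_1..A_4: k=1: 0+7590+26·15·17=14220; k=2: 11310+5423+26·29·17=29551; k=3: 9075+0+26·11·17=13937 → min 13937.
Optimal order: ((A_1 · (A_2 · A_3)) · A_4) with cost 13937.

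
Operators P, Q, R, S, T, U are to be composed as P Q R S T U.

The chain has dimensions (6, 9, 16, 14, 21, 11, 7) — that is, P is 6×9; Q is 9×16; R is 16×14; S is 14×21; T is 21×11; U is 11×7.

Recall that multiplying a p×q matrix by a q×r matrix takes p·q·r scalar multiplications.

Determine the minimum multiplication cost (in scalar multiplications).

5820

Adjacent pairs: PQ = 6·9·16 = 864; QR = 9·16·14 = 2016; RS = 16·14·21 = 4704; ST = 14·21·11 = 3234; TU = 21·11·7 = 1617.
Length 3: P..R: k=1: 0+2016+6·9·14=2772; k=2: 864+0+6·16·14=2208 → min 2208 | Q..S: k=2: 0+4704+9·16·21=7728; k=3: 2016+0+9·14·21=4662 → min 4662 | R..T: k=3: 0+3234+16·14·11=5698; k=4: 4704+0+16·21·11=8400 → min 5698 | S..U: k=4: 0+1617+14·21·7=3675; k=5: 3234+0+14·11·7=4312 → min 3675.
Length 4: P..S: k=1: 0+4662+6·9·21=5796; k=2: 864+4704+6·16·21=7584; k=3: 2208+0+6·14·21=3972 → min 3972 | Q..T: k=2: 0+5698+9·16·11=7282; k=3: 2016+3234+9·14·11=6636; k=4: 4662+0+9·21·11=6741 → min 6636 | R..U: k=3: 0+3675+16·14·7=5243; k=4: 4704+1617+16·21·7=8673; k=5: 5698+0+16·11·7=6930 → min 5243.
Length 5: P..T: k=1: 0+6636+6·9·11=7230; k=2: 864+5698+6·16·11=7618; k=3: 2208+3234+6·14·11=6366; k=4: 3972+0+6·21·11=5358 → min 5358 | Q..U: k=2: 0+5243+9·16·7=6251; k=3: 2016+3675+9·14·7=6573; k=4: 4662+1617+9·21·7=7602; k=5: 6636+0+9·11·7=7329 → min 6251.
Length 6: P..U: k=1: 0+6251+6·9·7=6629; k=2: 864+5243+6·16·7=6779; k=3: 2208+3675+6·14·7=6471; k=4: 3972+1617+6·21·7=6471; k=5: 5358+0+6·11·7=5820 → min 5820.
Optimal order: (((((P Q) R) S) T) U) with cost 5820.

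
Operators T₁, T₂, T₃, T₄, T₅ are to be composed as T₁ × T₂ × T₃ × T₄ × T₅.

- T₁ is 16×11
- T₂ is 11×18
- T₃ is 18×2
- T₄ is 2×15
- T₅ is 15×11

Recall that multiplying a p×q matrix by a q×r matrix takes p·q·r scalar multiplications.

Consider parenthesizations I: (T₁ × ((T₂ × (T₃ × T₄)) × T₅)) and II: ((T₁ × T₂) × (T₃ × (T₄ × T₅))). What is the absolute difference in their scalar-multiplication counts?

199

Order I = (T₁ × ((T₂ × (T₃ × T₄)) × T₅)): (T₃ × T₄): 18×2 by 2×15 → 18×15, cost 18·2·15 = 540; (T₂ × (T₃ × T₄)): 11×18 by 18×15 → 11×15, cost 11·18·15 = 2970; cumulative 3510; ((T₂ × (T₃ × T₄)) × T₅): 11×15 by 15×11 → 11×11, cost 11·15·11 = 1815; cumulative 5325; (T₁ × ((T₂ × (T₃ × T₄)) × T₅)): 16×11 by 11×11 → 16×11, cost 16·11·11 = 1936; cumulative 7261. Total 7261.
Order II = ((T₁ × T₂) × (T₃ × (T₄ × T₅))): (T₁ × T₂): 16×11 by 11×18 → 16×18, cost 16·11·18 = 3168; (T₄ × T₅): 2×15 by 15×11 → 2×11, cost 2·15·11 = 330; (T₃ × (T₄ × T₅)): 18×2 by 2×11 → 18×11, cost 18·2·11 = 396; cumulative 726; ((T₁ × T₂) × (T₃ × (T₄ × T₅))): 16×18 by 18×11 → 16×11, cost 16·18·11 = 3168; cumulative 7062. Total 7062.
Difference: |7261 − 7062| = 199.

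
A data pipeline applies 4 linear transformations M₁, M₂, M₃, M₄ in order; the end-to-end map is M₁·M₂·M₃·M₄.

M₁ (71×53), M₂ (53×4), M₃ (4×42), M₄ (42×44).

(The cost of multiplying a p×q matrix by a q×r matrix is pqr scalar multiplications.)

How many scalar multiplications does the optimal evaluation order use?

Adjacent pairs: M₁M₂ = 71·53·4 = 15052; M₂M₃ = 53·4·42 = 8904; M₃M₄ = 4·42·44 = 7392.
Length 3: M₁..M₃: k=1: 0+8904+71·53·42=166950; k=2: 15052+0+71·4·42=26980 → min 26980 | M₂..M₄: k=2: 0+7392+53·4·44=16720; k=3: 8904+0+53·42·44=106848 → min 16720.
Length 4: M₁..M₄: k=1: 0+16720+71·53·44=182292; k=2: 15052+7392+71·4·44=34940; k=3: 26980+0+71·42·44=158188 → min 34940.
Optimal order: ((M₁·M₂)·(M₃·M₄)) with cost 34940.

34940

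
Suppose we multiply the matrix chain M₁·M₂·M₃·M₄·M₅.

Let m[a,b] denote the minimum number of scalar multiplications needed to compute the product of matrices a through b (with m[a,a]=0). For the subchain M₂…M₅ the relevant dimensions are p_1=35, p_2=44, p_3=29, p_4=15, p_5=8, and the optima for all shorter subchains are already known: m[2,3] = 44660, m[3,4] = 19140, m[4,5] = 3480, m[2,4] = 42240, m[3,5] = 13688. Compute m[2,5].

m[2,5] = min over k∈[2,4] of m[2,k]+m[k+1,5]+p_{1}·p_k·p_{5}.
k=2: 0 + 13688 + 35·44·8 = 26008; k=3: 44660 + 3480 + 35·29·8 = 56260; k=4: 42240 + 0 + 35·15·8 = 46440.
Minimum: 26008 at k=2.

26008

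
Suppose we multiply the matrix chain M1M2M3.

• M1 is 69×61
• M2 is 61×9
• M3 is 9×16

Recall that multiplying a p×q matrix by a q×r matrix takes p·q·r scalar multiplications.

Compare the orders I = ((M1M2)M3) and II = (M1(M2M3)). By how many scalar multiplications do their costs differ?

Order I = ((M1M2)M3): (M1M2): 69×61 by 61×9 → 69×9, cost 69·61·9 = 37881; ((M1M2)M3): 69×9 by 9×16 → 69×16, cost 69·9·16 = 9936; cumulative 47817. Total 47817.
Order II = (M1(M2M3)): (M2M3): 61×9 by 9×16 → 61×16, cost 61·9·16 = 8784; (M1(M2M3)): 69×61 by 61×16 → 69×16, cost 69·61·16 = 67344; cumulative 76128. Total 76128.
Difference: |47817 − 76128| = 28311.

28311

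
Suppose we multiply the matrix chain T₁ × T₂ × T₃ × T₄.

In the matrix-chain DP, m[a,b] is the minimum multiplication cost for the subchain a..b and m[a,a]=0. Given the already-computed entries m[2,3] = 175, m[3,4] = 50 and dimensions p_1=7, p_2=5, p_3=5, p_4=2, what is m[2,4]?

m[2,4] = min over k∈[2,3] of m[2,k]+m[k+1,4]+p_{1}·p_k·p_{4}.
k=2: 0 + 50 + 7·5·2 = 120; k=3: 175 + 0 + 7·5·2 = 245.
Minimum: 120 at k=2.

120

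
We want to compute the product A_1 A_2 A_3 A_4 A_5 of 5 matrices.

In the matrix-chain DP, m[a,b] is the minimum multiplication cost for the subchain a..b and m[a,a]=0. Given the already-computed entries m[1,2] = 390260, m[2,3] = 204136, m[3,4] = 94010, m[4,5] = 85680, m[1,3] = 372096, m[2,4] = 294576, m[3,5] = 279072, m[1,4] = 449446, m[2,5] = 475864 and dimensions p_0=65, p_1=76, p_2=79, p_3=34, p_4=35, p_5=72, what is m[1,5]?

m[1,5] = min over k∈[1,4] of m[1,k]+m[k+1,5]+p_{0}·p_k·p_{5}.
k=1: 0 + 475864 + 65·76·72 = 831544; k=2: 390260 + 279072 + 65·79·72 = 1039052; k=3: 372096 + 85680 + 65·34·72 = 616896; k=4: 449446 + 0 + 65·35·72 = 613246.
Minimum: 613246 at k=4.

613246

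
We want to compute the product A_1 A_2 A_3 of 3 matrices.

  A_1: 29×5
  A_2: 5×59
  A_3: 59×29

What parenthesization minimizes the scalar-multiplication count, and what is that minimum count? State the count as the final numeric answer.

12760

(A_1 (A_2 A_3)): cost 12760.
((A_1 A_2) A_3): cost 58174.
Optimal: (A_1 (A_2 A_3)) with cost 12760.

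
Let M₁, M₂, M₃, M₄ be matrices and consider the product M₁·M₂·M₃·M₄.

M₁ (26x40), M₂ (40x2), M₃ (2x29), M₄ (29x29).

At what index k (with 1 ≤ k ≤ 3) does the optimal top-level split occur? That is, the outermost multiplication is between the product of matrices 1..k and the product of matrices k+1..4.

Adjacent pairs: M₁M₂ = 26·40·2 = 2080; M₂M₃ = 40·2·29 = 2320; M₃M₄ = 2·29·29 = 1682.
Length 3: M₁..M₃: k=1: 0+2320+26·40·29=32480; k=2: 2080+0+26·2·29=3588 → min 3588 | M₂..M₄: k=2: 0+1682+40·2·29=4002; k=3: 2320+0+40·29·29=35960 → min 4002.
Top-level splits: k=1: (M₁..M₁)·(M₂..M₄) → 0+4002+26·40·29 = 34162; k=2: (M₁..M₂)·(M₃..M₄) → 2080+1682+26·2·29 = 5270; k=3: (M₁..M₃)·(M₄..M₄) → 3588+0+26·29·29 = 25454.
Best split is after M₂, i.e. k = 2.

2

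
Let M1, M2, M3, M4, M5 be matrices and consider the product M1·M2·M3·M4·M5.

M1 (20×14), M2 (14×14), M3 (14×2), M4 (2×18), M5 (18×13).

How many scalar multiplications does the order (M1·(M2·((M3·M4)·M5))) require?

(M3·M4): 14×2 by 2×18 → 14×18, cost 14·2·18 = 504
((M3·M4)·M5): 14×18 by 18×13 → 14×13, cost 14·18·13 = 3276; cumulative 3780
(M2·((M3·M4)·M5)): 14×14 by 14×13 → 14×13, cost 14·14·13 = 2548; cumulative 6328
(M1·(M2·((M3·M4)·M5))): 20×14 by 14×13 → 20×13, cost 20·14·13 = 3640; cumulative 9968
Total: 9968 scalar multiplications.

9968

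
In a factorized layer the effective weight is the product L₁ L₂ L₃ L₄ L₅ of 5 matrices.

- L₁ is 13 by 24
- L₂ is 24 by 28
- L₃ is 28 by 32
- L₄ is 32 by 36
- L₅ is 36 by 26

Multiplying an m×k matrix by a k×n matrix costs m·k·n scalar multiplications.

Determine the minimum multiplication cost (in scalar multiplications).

Adjacent pairs: L₁L₂ = 13·24·28 = 8736; L₂L₃ = 24·28·32 = 21504; L₃L₄ = 28·32·36 = 32256; L₄L₅ = 32·36·26 = 29952.
Length 3: L₁..L₃: k=1: 0+21504+13·24·32=31488; k=2: 8736+0+13·28·32=20384 → min 20384 | L₂..L₄: k=2: 0+32256+24·28·36=56448; k=3: 21504+0+24·32·36=49152 → min 49152 | L₃..L₅: k=3: 0+29952+28·32·26=53248; k=4: 32256+0+28·36·26=58464 → min 53248.
Length 4: L₁..L₄: k=1: 0+49152+13·24·36=60384; k=2: 8736+32256+13·28·36=54096; k=3: 20384+0+13·32·36=35360 → min 35360 | L₂..L₅: k=2: 0+53248+24·28·26=70720; k=3: 21504+29952+24·32·26=71424; k=4: 49152+0+24·36·26=71616 → min 70720.
Length 5: L₁..L₅: k=1: 0+70720+13·24·26=78832; k=2: 8736+53248+13·28·26=71448; k=3: 20384+29952+13·32·26=61152; k=4: 35360+0+13·36·26=47528 → min 47528.
Optimal order: ((((L₁ L₂) L₃) L₄) L₅) with cost 47528.

47528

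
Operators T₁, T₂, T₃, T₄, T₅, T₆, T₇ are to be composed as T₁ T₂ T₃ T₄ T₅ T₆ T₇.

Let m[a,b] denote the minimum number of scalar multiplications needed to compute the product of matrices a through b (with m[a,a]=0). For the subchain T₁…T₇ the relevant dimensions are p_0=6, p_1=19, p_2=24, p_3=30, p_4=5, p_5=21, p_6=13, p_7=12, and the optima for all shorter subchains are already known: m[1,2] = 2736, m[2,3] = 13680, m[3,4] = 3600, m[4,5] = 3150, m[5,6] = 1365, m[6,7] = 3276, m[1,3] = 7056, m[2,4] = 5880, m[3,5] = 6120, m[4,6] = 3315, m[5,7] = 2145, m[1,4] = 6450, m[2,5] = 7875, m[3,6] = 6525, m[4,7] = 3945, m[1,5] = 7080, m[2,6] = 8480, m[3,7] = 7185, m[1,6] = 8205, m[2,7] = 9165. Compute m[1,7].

m[1,7] = min over k∈[1,6] of m[1,k]+m[k+1,7]+p_{0}·p_k·p_{7}.
k=1: 0 + 9165 + 6·19·12 = 10533; k=2: 2736 + 7185 + 6·24·12 = 11649; k=3: 7056 + 3945 + 6·30·12 = 13161; k=4: 6450 + 2145 + 6·5·12 = 8955; k=5: 7080 + 3276 + 6·21·12 = 11868; k=6: 8205 + 0 + 6·13·12 = 9141.
Minimum: 8955 at k=4.

8955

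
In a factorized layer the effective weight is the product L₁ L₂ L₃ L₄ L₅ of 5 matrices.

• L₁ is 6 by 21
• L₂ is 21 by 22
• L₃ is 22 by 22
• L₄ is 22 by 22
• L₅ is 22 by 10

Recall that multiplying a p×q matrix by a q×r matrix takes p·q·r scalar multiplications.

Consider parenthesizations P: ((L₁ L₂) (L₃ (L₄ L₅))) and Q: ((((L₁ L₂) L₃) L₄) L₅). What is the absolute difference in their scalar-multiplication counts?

Order P = ((L₁ L₂) (L₃ (L₄ L₅))): (L₁ L₂): 6×21 by 21×22 → 6×22, cost 6·21·22 = 2772; (L₄ L₅): 22×22 by 22×10 → 22×10, cost 22·22·10 = 4840; (L₃ (L₄ L₅)): 22×22 by 22×10 → 22×10, cost 22·22·10 = 4840; cumulative 9680; ((L₁ L₂) (L₃ (L₄ L₅))): 6×22 by 22×10 → 6×10, cost 6·22·10 = 1320; cumulative 13772. Total 13772.
Order Q = ((((L₁ L₂) L₃) L₄) L₅): (L₁ L₂): 6×21 by 21×22 → 6×22, cost 6·21·22 = 2772; ((L₁ L₂) L₃): 6×22 by 22×22 → 6×22, cost 6·22·22 = 2904; cumulative 5676; (((L₁ L₂) L₃) L₄): 6×22 by 22×22 → 6×22, cost 6·22·22 = 2904; cumulative 8580; ((((L₁ L₂) L₃) L₄) L₅): 6×22 by 22×10 → 6×10, cost 6·22·10 = 1320; cumulative 9900. Total 9900.
Difference: |13772 − 9900| = 3872.

3872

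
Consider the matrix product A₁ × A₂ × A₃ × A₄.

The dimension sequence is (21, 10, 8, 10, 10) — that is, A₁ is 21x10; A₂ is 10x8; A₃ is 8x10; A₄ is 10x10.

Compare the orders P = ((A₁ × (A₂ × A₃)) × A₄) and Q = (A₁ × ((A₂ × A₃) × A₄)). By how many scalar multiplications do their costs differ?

1100

Order P = ((A₁ × (A₂ × A₃)) × A₄): (A₂ × A₃): 10×8 by 8×10 → 10×10, cost 10·8·10 = 800; (A₁ × (A₂ × A₃)): 21×10 by 10×10 → 21×10, cost 21·10·10 = 2100; cumulative 2900; ((A₁ × (A₂ × A₃)) × A₄): 21×10 by 10×10 → 21×10, cost 21·10·10 = 2100; cumulative 5000. Total 5000.
Order Q = (A₁ × ((A₂ × A₃) × A₄)): (A₂ × A₃): 10×8 by 8×10 → 10×10, cost 10·8·10 = 800; ((A₂ × A₃) × A₄): 10×10 by 10×10 → 10×10, cost 10·10·10 = 1000; cumulative 1800; (A₁ × ((A₂ × A₃) × A₄)): 21×10 by 10×10 → 21×10, cost 21·10·10 = 2100; cumulative 3900. Total 3900.
Difference: |5000 − 3900| = 1100.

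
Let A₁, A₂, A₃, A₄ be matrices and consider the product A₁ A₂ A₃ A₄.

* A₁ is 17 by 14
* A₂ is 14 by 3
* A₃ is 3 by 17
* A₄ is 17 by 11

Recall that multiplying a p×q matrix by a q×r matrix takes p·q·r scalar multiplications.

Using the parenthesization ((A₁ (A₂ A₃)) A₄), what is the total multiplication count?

(A₂ A₃): 14×3 by 3×17 → 14×17, cost 14·3·17 = 714
(A₁ (A₂ A₃)): 17×14 by 14×17 → 17×17, cost 17·14·17 = 4046; cumulative 4760
((A₁ (A₂ A₃)) A₄): 17×17 by 17×11 → 17×11, cost 17·17·11 = 3179; cumulative 7939
Total: 7939 scalar multiplications.

7939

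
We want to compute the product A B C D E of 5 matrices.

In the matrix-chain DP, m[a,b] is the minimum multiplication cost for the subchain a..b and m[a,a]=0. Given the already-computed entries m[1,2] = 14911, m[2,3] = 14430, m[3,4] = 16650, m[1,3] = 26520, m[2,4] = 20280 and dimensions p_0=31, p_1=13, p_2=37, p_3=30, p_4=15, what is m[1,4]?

26325

m[1,4] = min over k∈[1,3] of m[1,k]+m[k+1,4]+p_{0}·p_k·p_{4}.
k=1: 0 + 20280 + 31·13·15 = 26325; k=2: 14911 + 16650 + 31·37·15 = 48766; k=3: 26520 + 0 + 31·30·15 = 40470.
Minimum: 26325 at k=1.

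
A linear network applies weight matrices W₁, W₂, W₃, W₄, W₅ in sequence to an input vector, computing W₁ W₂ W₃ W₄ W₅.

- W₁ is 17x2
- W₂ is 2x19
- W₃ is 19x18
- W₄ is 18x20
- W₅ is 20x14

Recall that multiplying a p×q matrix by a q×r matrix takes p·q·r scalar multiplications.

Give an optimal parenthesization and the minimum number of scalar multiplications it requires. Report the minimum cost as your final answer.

Adjacent pairs: W₁W₂ = 17·2·19 = 646; W₂W₃ = 2·19·18 = 684; W₃W₄ = 19·18·20 = 6840; W₄W₅ = 18·20·14 = 5040.
Length 3: W₁..W₃: k=1: 0+684+17·2·18=1296; k=2: 646+0+17·19·18=6460 → min 1296 | W₂..W₄: k=2: 0+6840+2·19·20=7600; k=3: 684+0+2·18·20=1404 → min 1404 | W₃..W₅: k=3: 0+5040+19·18·14=9828; k=4: 6840+0+19·20·14=12160 → min 9828.
Length 4: W₁..W₄: k=1: 0+1404+17·2·20=2084; k=2: 646+6840+17·19·20=13946; k=3: 1296+0+17·18·20=7416 → min 2084 | W₂..W₅: k=2: 0+9828+2·19·14=10360; k=3: 684+5040+2·18·14=6228; k=4: 1404+0+2·20·14=1964 → min 1964.
Length 5: W₁..W₅: k=1: 0+1964+17·2·14=2440; k=2: 646+9828+17·19·14=14996; k=3: 1296+5040+17·18·14=10620; k=4: 2084+0+17·20·14=6844 → min 2440.
Optimal parenthesization: (W₁ (((W₂ W₃) W₄) W₅)) with cost 2440.

2440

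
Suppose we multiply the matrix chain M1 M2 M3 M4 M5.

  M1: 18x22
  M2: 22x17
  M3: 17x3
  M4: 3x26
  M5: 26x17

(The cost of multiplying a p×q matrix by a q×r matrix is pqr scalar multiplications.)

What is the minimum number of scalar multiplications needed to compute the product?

Adjacent pairs: M1M2 = 18·22·17 = 6732; M2M3 = 22·17·3 = 1122; M3M4 = 17·3·26 = 1326; M4M5 = 3·26·17 = 1326.
Length 3: M1..M3: k=1: 0+1122+18·22·3=2310; k=2: 6732+0+18·17·3=7650 → min 2310 | M2..M4: k=2: 0+1326+22·17·26=11050; k=3: 1122+0+22·3·26=2838 → min 2838 | M3..M5: k=3: 0+1326+17·3·17=2193; k=4: 1326+0+17·26·17=8840 → min 2193.
Length 4: M1..M4: k=1: 0+2838+18·22·26=13134; k=2: 6732+1326+18·17·26=16014; k=3: 2310+0+18·3·26=3714 → min 3714 | M2..M5: k=2: 0+2193+22·17·17=8551; k=3: 1122+1326+22·3·17=3570; k=4: 2838+0+22·26·17=12562 → min 3570.
Length 5: M1..M5: k=1: 0+3570+18·22·17=10302; k=2: 6732+2193+18·17·17=14127; k=3: 2310+1326+18·3·17=4554; k=4: 3714+0+18·26·17=11670 → min 4554.
Optimal order: ((M1 (M2 M3)) (M4 M5)) with cost 4554.

4554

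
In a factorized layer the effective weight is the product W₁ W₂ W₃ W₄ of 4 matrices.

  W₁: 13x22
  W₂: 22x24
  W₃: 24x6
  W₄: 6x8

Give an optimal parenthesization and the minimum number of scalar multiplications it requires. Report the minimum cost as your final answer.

Adjacent pairs: W₁W₂ = 13·22·24 = 6864; W₂W₃ = 22·24·6 = 3168; W₃W₄ = 24·6·8 = 1152.
Length 3: W₁..W₃: k=1: 0+3168+13·22·6=4884; k=2: 6864+0+13·24·6=8736 → min 4884 | W₂..W₄: k=2: 0+1152+22·24·8=5376; k=3: 3168+0+22·6·8=4224 → min 4224.
Length 4: W₁..W₄: k=1: 0+4224+13·22·8=6512; k=2: 6864+1152+13·24·8=10512; k=3: 4884+0+13·6·8=5508 → min 5508.
Optimal parenthesization: ((W₁ (W₂ W₃)) W₄) with cost 5508.

5508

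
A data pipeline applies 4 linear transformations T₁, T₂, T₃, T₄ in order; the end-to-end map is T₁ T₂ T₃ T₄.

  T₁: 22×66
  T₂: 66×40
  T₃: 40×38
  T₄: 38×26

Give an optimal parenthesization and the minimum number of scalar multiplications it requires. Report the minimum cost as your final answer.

Adjacent pairs: T₁T₂ = 22·66·40 = 58080; T₂T₃ = 66·40·38 = 100320; T₃T₄ = 40·38·26 = 39520.
Length 3: T₁..T₃: k=1: 0+100320+22·66·38=155496; k=2: 58080+0+22·40·38=91520 → min 91520 | T₂..T₄: k=2: 0+39520+66·40·26=108160; k=3: 100320+0+66·38·26=165528 → min 108160.
Length 4: T₁..T₄: k=1: 0+108160+22·66·26=145912; k=2: 58080+39520+22·40·26=120480; k=3: 91520+0+22·38·26=113256 → min 113256.
Optimal parenthesization: (((T₁ T₂) T₃) T₄) with cost 113256.

113256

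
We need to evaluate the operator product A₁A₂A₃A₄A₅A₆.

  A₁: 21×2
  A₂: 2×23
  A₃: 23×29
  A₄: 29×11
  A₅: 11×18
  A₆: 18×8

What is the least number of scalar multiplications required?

2992

Adjacent pairs: A₁A₂ = 21·2·23 = 966; A₂A₃ = 2·23·29 = 1334; A₃A₄ = 23·29·11 = 7337; A₄A₅ = 29·11·18 = 5742; A₅A₆ = 11·18·8 = 1584.
Length 3: A₁..A₃: k=1: 0+1334+21·2·29=2552; k=2: 966+0+21·23·29=14973 → min 2552 | A₂..A₄: k=2: 0+7337+2·23·11=7843; k=3: 1334+0+2·29·11=1972 → min 1972 | A₃..A₅: k=3: 0+5742+23·29·18=17748; k=4: 7337+0+23·11·18=11891 → min 11891 | A₄..A₆: k=4: 0+1584+29·11·8=4136; k=5: 5742+0+29·18·8=9918 → min 4136.
Length 4: A₁..A₄: k=1: 0+1972+21·2·11=2434; k=2: 966+7337+21·23·11=13616; k=3: 2552+0+21·29·11=9251 → min 2434 | A₂..A₅: k=2: 0+11891+2·23·18=12719; k=3: 1334+5742+2·29·18=8120; k=4: 1972+0+2·11·18=2368 → min 2368 | A₃..A₆: k=3: 0+4136+23·29·8=9472; k=4: 7337+1584+23·11·8=10945; k=5: 11891+0+23·18·8=15203 → min 9472.
Length 5: A₁..A₅: k=1: 0+2368+21·2·18=3124; k=2: 966+11891+21·23·18=21551; k=3: 2552+5742+21·29·18=19256; k=4: 2434+0+21·11·18=6592 → min 3124 | A₂..A₆: k=2: 0+9472+2·23·8=9840; k=3: 1334+4136+2·29·8=5934; k=4: 1972+1584+2·11·8=3732; k=5: 2368+0+2·18·8=2656 → min 2656.
Length 6: A₁..A₆: k=1: 0+2656+21·2·8=2992; k=2: 966+9472+21·23·8=14302; k=3: 2552+4136+21·29·8=11560; k=4: 2434+1584+21·11·8=5866; k=5: 3124+0+21·18·8=6148 → min 2992.
Optimal order: (A₁((((A₂A₃)A₄)A₅)A₆)) with cost 2992.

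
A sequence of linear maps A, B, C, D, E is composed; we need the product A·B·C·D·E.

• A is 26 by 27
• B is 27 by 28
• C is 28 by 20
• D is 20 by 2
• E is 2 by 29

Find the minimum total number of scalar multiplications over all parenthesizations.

Adjacent pairs: AB = 26·27·28 = 19656; BC = 27·28·20 = 15120; CD = 28·20·2 = 1120; DE = 20·2·29 = 1160.
Length 3: A..C: k=1: 0+15120+26·27·20=29160; k=2: 19656+0+26·28·20=34216 → min 29160 | B..D: k=2: 0+1120+27·28·2=2632; k=3: 15120+0+27·20·2=16200 → min 2632 | C..E: k=3: 0+1160+28·20·29=17400; k=4: 1120+0+28·2·29=2744 → min 2744.
Length 4: A..D: k=1: 0+2632+26·27·2=4036; k=2: 19656+1120+26·28·2=22232; k=3: 29160+0+26·20·2=30200 → min 4036 | B..E: k=2: 0+2744+27·28·29=24668; k=3: 15120+1160+27·20·29=31940; k=4: 2632+0+27·2·29=4198 → min 4198.
Length 5: A..E: k=1: 0+4198+26·27·29=24556; k=2: 19656+2744+26·28·29=43512; k=3: 29160+1160+26·20·29=45400; k=4: 4036+0+26·2·29=5544 → min 5544.
Optimal order: ((A·(B·(C·D)))·E) with cost 5544.

5544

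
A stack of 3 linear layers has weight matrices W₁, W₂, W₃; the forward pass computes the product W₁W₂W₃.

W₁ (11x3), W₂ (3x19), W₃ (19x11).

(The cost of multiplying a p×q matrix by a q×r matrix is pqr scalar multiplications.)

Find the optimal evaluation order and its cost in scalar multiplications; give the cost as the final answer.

990

(W₁(W₂W₃)): cost 990.
((W₁W₂)W₃): cost 2926.
Optimal: (W₁(W₂W₃)) with cost 990.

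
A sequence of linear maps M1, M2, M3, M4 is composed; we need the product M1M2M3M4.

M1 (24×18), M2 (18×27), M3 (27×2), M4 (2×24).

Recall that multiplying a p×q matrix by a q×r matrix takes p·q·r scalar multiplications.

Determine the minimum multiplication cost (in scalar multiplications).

Adjacent pairs: M1M2 = 24·18·27 = 11664; M2M3 = 18·27·2 = 972; M3M4 = 27·2·24 = 1296.
Length 3: M1..M3: k=1: 0+972+24·18·2=1836; k=2: 11664+0+24·27·2=12960 → min 1836 | M2..M4: k=2: 0+1296+18·27·24=12960; k=3: 972+0+18·2·24=1836 → min 1836.
Length 4: M1..M4: k=1: 0+1836+24·18·24=12204; k=2: 11664+1296+24·27·24=28512; k=3: 1836+0+24·2·24=2988 → min 2988.
Optimal order: ((M1(M2M3))M4) with cost 2988.

2988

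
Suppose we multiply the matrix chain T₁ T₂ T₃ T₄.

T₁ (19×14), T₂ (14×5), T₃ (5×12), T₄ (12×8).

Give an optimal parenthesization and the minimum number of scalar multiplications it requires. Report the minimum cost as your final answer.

Adjacent pairs: T₁T₂ = 19·14·5 = 1330; T₂T₃ = 14·5·12 = 840; T₃T₄ = 5·12·8 = 480.
Length 3: T₁..T₃: k=1: 0+840+19·14·12=4032; k=2: 1330+0+19·5·12=2470 → min 2470 | T₂..T₄: k=2: 0+480+14·5·8=1040; k=3: 840+0+14·12·8=2184 → min 1040.
Length 4: T₁..T₄: k=1: 0+1040+19·14·8=3168; k=2: 1330+480+19·5·8=2570; k=3: 2470+0+19·12·8=4294 → min 2570.
Optimal parenthesization: ((T₁ T₂) (T₃ T₄)) with cost 2570.

2570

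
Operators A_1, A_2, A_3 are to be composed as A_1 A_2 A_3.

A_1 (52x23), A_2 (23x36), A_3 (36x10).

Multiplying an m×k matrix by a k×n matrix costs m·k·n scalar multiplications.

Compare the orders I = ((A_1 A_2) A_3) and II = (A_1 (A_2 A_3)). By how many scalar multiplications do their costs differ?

41536

Order I = ((A_1 A_2) A_3): (A_1 A_2): 52×23 by 23×36 → 52×36, cost 52·23·36 = 43056; ((A_1 A_2) A_3): 52×36 by 36×10 → 52×10, cost 52·36·10 = 18720; cumulative 61776. Total 61776.
Order II = (A_1 (A_2 A_3)): (A_2 A_3): 23×36 by 36×10 → 23×10, cost 23·36·10 = 8280; (A_1 (A_2 A_3)): 52×23 by 23×10 → 52×10, cost 52·23·10 = 11960; cumulative 20240. Total 20240.
Difference: |61776 − 20240| = 41536.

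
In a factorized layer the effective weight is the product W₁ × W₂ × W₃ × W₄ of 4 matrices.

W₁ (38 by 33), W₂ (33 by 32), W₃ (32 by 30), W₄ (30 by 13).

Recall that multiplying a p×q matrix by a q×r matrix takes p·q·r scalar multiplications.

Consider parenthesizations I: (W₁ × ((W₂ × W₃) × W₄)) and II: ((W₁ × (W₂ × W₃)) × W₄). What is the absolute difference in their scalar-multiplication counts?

Order I = (W₁ × ((W₂ × W₃) × W₄)): (W₂ × W₃): 33×32 by 32×30 → 33×30, cost 33·32·30 = 31680; ((W₂ × W₃) × W₄): 33×30 by 30×13 → 33×13, cost 33·30·13 = 12870; cumulative 44550; (W₁ × ((W₂ × W₃) × W₄)): 38×33 by 33×13 → 38×13, cost 38·33·13 = 16302; cumulative 60852. Total 60852.
Order II = ((W₁ × (W₂ × W₃)) × W₄): (W₂ × W₃): 33×32 by 32×30 → 33×30, cost 33·32·30 = 31680; (W₁ × (W₂ × W₃)): 38×33 by 33×30 → 38×30, cost 38·33·30 = 37620; cumulative 69300; ((W₁ × (W₂ × W₃)) × W₄): 38×30 by 30×13 → 38×13, cost 38·30·13 = 14820; cumulative 84120. Total 84120.
Difference: |60852 − 84120| = 23268.

23268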